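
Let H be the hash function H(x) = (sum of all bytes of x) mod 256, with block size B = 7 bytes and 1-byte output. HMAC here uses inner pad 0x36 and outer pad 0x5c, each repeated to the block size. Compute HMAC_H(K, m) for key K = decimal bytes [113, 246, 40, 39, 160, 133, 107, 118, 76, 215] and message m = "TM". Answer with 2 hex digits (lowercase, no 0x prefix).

Key decimal bytes [113, 246, 40, 39, 160, 133, 107, 118, 76, 215] = 71 f6 28 27 a0 85 6b 76 4c d7 is 10 bytes > B = 7, so hash it first: H(key) = df, then zero-pad to 7 bytes: K' = df 00 00 00 00 00 00.
K' ⊕ ipad = e9 36 36 36 36 36 36.  K' ⊕ opad = 83 5c 5c 5c 5c 5c 5c.
Inner input = (K'⊕ipad) ∥ m = e9 36 36 36 36 36 36 ∥ 54 4d.
Inner hash: sum = 233+54+54+54+54+54+54+84+77 = 718; mod 256 = 206 → ce.
Outer input = (K'⊕opad) ∥ inner = 83 5c 5c 5c 5c 5c 5c ∥ ce.
Outer hash (tag): sum = 131+92+92+92+92+92+92+206 = 889; mod 256 = 121 → 79.

79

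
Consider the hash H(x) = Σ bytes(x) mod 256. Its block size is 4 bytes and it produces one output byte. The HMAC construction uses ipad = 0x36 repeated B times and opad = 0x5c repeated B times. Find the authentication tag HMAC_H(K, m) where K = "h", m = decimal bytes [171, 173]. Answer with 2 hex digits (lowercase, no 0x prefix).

Key "h" = 68 is 1 byte ≤ B = 4; zero-pad to 4 bytes: K' = 68 00 00 00.
K' ⊕ ipad = 5e 36 36 36.  K' ⊕ opad = 34 5c 5c 5c.
Inner input = (K'⊕ipad) ∥ m = 5e 36 36 36 ∥ ab ad.
Inner hash: sum = 94+54+54+54+171+173 = 600; mod 256 = 88 → 58.
Outer input = (K'⊕opad) ∥ inner = 34 5c 5c 5c ∥ 58.
Outer hash (tag): sum = 52+92+92+92+88 = 416; mod 256 = 160 → a0.

a0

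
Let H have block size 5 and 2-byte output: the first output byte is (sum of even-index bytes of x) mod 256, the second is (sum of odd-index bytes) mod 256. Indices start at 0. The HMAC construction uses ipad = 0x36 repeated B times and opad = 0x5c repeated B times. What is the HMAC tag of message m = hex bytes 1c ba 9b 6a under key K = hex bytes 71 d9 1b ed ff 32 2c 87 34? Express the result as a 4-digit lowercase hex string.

Key hex bytes 71 d9 1b ed ff 32 2c 87 34 is 9 bytes > B = 5, so hash it first: H(key) = eb 7f, then zero-pad to 5 bytes: K' = eb 7f 00 00 00.
K' ⊕ ipad = dd 49 36 36 36.  K' ⊕ opad = b7 23 5c 5c 5c.
Inner input = (K'⊕ipad) ∥ m = dd 49 36 36 36 ∥ 1c ba 9b 6a.
Inner hash: even-index sum = 621 mod 256 = 109; odd-index sum = 310 mod 256 = 54 → 6d 36.
Outer input = (K'⊕opad) ∥ inner = b7 23 5c 5c 5c ∥ 6d 36.
Outer hash (tag): even-index sum = 421 mod 256 = 165; odd-index sum = 236 mod 256 = 236 → a5 ec.

a5ec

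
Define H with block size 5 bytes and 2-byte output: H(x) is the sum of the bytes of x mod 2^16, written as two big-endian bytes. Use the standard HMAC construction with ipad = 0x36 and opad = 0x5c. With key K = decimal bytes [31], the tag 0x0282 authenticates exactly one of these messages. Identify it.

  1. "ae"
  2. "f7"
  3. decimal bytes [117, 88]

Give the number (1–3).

Key decimal bytes [31] = 1f is 1 byte ≤ B = 5; zero-pad to 5 bytes: K' = 1f 00 00 00 00.
K' ⊕ ipad = 29 36 36 36 36; K' ⊕ opad = 43 5c 5c 5c 5c.
m1: inner = H(29 36 36 36 36 61 65) = 01 c7; tag = H(43 5c 5c 5c 5c 01 c7) = 027b
m2: inner = H(29 36 36 36 36 66 37) = 01 9e; tag = H(43 5c 5c 5c 5c 01 9e) = 0252
m3: inner = H(29 36 36 36 36 75 58) = 01 ce; tag = H(43 5c 5c 5c 5c 01 ce) = 0282 ← matches

3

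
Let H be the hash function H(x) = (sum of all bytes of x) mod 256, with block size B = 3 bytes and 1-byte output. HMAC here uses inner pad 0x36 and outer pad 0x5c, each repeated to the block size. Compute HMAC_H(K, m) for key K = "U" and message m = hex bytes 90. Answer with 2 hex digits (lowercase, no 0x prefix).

20

Key "U" = 55 is 1 byte ≤ B = 3; zero-pad to 3 bytes: K' = 55 00 00.
K' ⊕ ipad = 63 36 36.  K' ⊕ opad = 09 5c 5c.
Inner input = (K'⊕ipad) ∥ m = 63 36 36 ∥ 90.
Inner hash: sum = 99+54+54+144 = 351; mod 256 = 95 → 5f.
Outer input = (K'⊕opad) ∥ inner = 09 5c 5c ∥ 5f.
Outer hash (tag): sum = 9+92+92+95 = 288; mod 256 = 32 → 20.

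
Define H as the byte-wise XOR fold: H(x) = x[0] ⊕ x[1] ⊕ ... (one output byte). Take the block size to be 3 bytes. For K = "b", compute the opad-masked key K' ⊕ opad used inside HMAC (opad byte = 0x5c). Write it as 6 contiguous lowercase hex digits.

Key "b" = 62 is 1 byte ≤ B = 3; zero-pad to 3 bytes: K' = 62 00 00.
XOR each byte with 0x5c: 62⊕5c=3e, 00⊕5c=5c, 00⊕5c=5c.

3e5c5c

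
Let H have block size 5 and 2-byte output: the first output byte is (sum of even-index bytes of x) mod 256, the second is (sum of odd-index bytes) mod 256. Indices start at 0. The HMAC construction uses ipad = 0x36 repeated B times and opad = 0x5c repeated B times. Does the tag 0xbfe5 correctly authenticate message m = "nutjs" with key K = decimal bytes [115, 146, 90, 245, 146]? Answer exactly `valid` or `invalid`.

invalid

Key decimal bytes [115, 146, 90, 245, 146] = 73 92 5a f5 92 is exactly B = 5 bytes: K' = 73 92 5a f5 92.
K' ⊕ ipad = 45 a4 6c c3 a4; K' ⊕ opad = 2f ce 06 a9 ce.
Inner hash: even-index sum = 564 mod 256 = 52; odd-index sum = 700 mod 256 = 188 → 34 bc.
Outer hash (recomputed tag): even-index sum = 447 mod 256 = 191; odd-index sum = 427 mod 256 = 171 → bf ab.
Recomputed tag = bfab; claimed = bfe5 → mismatch.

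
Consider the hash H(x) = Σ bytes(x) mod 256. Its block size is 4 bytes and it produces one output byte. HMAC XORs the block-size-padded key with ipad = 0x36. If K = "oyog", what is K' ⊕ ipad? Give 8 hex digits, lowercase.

594f5951

Key "oyog" = 6f 79 6f 67 is exactly B = 4 bytes: K' = 6f 79 6f 67.
XOR each byte with 0x36: 6f⊕36=59, 79⊕36=4f, 6f⊕36=59, 67⊕36=51.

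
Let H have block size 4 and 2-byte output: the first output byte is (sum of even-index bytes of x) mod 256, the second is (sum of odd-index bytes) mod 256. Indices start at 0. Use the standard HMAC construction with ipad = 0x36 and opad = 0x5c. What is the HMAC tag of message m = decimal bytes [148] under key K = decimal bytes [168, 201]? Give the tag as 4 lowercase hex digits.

b826

Key decimal bytes [168, 201] = a8 c9 is 2 bytes ≤ B = 4; zero-pad to 4 bytes: K' = a8 c9 00 00.
K' ⊕ ipad = 9e ff 36 36.  K' ⊕ opad = f4 95 5c 5c.
Inner input = (K'⊕ipad) ∥ m = 9e ff 36 36 ∥ 94.
Inner hash: even-index sum = 360 mod 256 = 104; odd-index sum = 309 mod 256 = 53 → 68 35.
Outer input = (K'⊕opad) ∥ inner = f4 95 5c 5c ∥ 68 35.
Outer hash (tag): even-index sum = 440 mod 256 = 184; odd-index sum = 294 mod 256 = 38 → b8 26.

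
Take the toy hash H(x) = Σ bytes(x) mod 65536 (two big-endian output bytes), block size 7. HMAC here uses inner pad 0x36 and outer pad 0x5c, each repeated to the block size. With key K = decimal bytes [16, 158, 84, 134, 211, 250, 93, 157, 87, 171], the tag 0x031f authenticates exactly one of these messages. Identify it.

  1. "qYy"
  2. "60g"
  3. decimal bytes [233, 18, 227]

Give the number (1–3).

1

Key decimal bytes [16, 158, 84, 134, 211, 250, 93, 157, 87, 171] = 10 9e 54 86 d3 fa 5d 9d 57 ab is 10 bytes > B = 7, so hash it first: H(key) = 05 51, then zero-pad to 7 bytes: K' = 05 51 00 00 00 00 00.
K' ⊕ ipad = 33 67 36 36 36 36 36; K' ⊕ opad = 59 0d 5c 5c 5c 5c 5c.
m1: inner = H(33 67 36 36 36 36 36 71 59 79) = 02 eb; tag = H(59 0d 5c 5c 5c 5c 5c 02 eb) = 031f ← matches
m2: inner = H(33 67 36 36 36 36 36 36 30 67) = 02 75; tag = H(59 0d 5c 5c 5c 5c 5c 02 75) = 02a9
m3: inner = H(33 67 36 36 36 36 36 e9 12 e3) = 03 86; tag = H(59 0d 5c 5c 5c 5c 5c 03 86) = 02bb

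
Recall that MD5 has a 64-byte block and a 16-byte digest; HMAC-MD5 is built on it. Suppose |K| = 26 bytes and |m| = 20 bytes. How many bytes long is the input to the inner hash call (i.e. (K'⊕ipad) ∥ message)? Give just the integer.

84

Key is 26 ≤ 64 bytes, zero-padded: |K'| = 64.
Inner input = (K'⊕ipad) ∥ m → 64 + 20 = 84 bytes.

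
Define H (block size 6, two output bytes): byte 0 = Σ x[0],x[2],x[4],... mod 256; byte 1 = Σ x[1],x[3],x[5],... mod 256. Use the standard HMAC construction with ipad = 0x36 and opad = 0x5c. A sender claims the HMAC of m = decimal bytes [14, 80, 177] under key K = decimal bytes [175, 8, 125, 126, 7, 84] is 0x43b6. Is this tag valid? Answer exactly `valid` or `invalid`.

Key decimal bytes [175, 8, 125, 126, 7, 84] = af 08 7d 7e 07 54 is exactly B = 6 bytes: K' = af 08 7d 7e 07 54.
K' ⊕ ipad = 99 3e 4b 48 31 62; K' ⊕ opad = f3 54 21 22 5b 08.
Inner hash: even-index sum = 468 mod 256 = 212; odd-index sum = 312 mod 256 = 56 → d4 38.
Outer hash (recomputed tag): even-index sum = 579 mod 256 = 67; odd-index sum = 182 mod 256 = 182 → 43 b6.
Recomputed tag = 43b6; claimed = 43b6 → match.

valid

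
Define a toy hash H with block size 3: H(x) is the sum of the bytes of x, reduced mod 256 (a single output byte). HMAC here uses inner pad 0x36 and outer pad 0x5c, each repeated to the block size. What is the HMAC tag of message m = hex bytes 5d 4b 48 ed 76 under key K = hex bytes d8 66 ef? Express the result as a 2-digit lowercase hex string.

Key hex bytes d8 66 ef is exactly B = 3 bytes: K' = d8 66 ef.
K' ⊕ ipad = ee 50 d9.  K' ⊕ opad = 84 3a b3.
Inner input = (K'⊕ipad) ∥ m = ee 50 d9 ∥ 5d 4b 48 ed 76.
Inner hash: sum = 238+80+217+93+75+72+237+118 = 1130; mod 256 = 106 → 6a.
Outer input = (K'⊕opad) ∥ inner = 84 3a b3 ∥ 6a.
Outer hash (tag): sum = 132+58+179+106 = 475; mod 256 = 219 → db.

db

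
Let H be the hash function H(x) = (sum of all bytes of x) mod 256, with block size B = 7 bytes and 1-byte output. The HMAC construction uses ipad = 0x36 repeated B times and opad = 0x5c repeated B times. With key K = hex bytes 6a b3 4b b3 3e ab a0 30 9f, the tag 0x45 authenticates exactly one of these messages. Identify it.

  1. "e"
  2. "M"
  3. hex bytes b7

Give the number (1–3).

Key hex bytes 6a b3 4b b3 3e ab a0 30 9f is 9 bytes > B = 7, so hash it first: H(key) = 73, then zero-pad to 7 bytes: K' = 73 00 00 00 00 00 00.
K' ⊕ ipad = 45 36 36 36 36 36 36; K' ⊕ opad = 2f 5c 5c 5c 5c 5c 5c.
m1: inner = H(45 36 36 36 36 36 36 65) = ee; tag = H(2f 5c 5c 5c 5c 5c 5c ee) = 45 ← matches
m2: inner = H(45 36 36 36 36 36 36 4d) = d6; tag = H(2f 5c 5c 5c 5c 5c 5c d6) = 2d
m3: inner = H(45 36 36 36 36 36 36 b7) = 40; tag = H(2f 5c 5c 5c 5c 5c 5c 40) = 97

1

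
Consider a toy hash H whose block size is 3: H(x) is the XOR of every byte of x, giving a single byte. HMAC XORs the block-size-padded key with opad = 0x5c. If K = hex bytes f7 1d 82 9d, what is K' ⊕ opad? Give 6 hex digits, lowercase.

Key hex bytes f7 1d 82 9d is 4 bytes > B = 3, so hash it first: H(key) = f5, then zero-pad to 3 bytes: K' = f5 00 00.
XOR each byte with 0x5c: f5⊕5c=a9, 00⊕5c=5c, 00⊕5c=5c.

a95c5c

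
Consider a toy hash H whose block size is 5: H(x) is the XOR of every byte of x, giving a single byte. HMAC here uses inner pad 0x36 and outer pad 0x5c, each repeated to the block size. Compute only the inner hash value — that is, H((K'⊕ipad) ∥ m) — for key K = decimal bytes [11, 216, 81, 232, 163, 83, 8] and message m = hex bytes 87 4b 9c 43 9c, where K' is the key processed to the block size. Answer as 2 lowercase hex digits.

2b

Key decimal bytes [11, 216, 81, 232, 163, 83, 8] = 0b d8 51 e8 a3 53 08 is 7 bytes > B = 5, so hash it first: H(key) = 92, then zero-pad to 5 bytes: K' = 92 00 00 00 00.
K' ⊕ ipad = a4 36 36 36 36.
Inner input = a4 36 36 36 36 ∥ 87 4b 9c 43 9c.
Inner hash: XOR a4⊕36⊕36⊕36⊕36⊕87⊕4b⊕9c⊕43⊕9c = 2b.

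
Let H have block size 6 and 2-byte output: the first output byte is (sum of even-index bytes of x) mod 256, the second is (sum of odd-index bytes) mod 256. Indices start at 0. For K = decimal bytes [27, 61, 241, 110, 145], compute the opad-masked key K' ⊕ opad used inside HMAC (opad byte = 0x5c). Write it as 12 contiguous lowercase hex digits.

Key decimal bytes [27, 61, 241, 110, 145] = 1b 3d f1 6e 91 is 5 bytes ≤ B = 6; zero-pad to 6 bytes: K' = 1b 3d f1 6e 91 00.
XOR each byte with 0x5c: 1b⊕5c=47, 3d⊕5c=61, f1⊕5c=ad, 6e⊕5c=32, 91⊕5c=cd, 00⊕5c=5c.

4761ad32cd5c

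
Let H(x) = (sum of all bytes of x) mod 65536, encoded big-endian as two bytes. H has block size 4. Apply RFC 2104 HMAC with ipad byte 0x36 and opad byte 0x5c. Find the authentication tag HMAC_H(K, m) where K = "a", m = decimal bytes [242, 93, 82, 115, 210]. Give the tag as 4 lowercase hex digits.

0233

Key "a" = 61 is 1 byte ≤ B = 4; zero-pad to 4 bytes: K' = 61 00 00 00.
K' ⊕ ipad = 57 36 36 36.  K' ⊕ opad = 3d 5c 5c 5c.
Inner input = (K'⊕ipad) ∥ m = 57 36 36 36 ∥ f2 5d 52 73 d2.
Inner hash: sum = 87+54+54+54+242+93+82+115+210 = 991 → 03 df.
Outer input = (K'⊕opad) ∥ inner = 3d 5c 5c 5c ∥ 03 df.
Outer hash (tag): sum = 61+92+92+92+3+223 = 563 → 02 33.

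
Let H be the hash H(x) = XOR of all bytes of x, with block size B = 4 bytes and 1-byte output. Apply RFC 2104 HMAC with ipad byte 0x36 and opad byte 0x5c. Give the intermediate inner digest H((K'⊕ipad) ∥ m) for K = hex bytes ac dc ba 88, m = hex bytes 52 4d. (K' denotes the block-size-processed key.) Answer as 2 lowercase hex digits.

5d

Key hex bytes ac dc ba 88 is exactly B = 4 bytes: K' = ac dc ba 88.
K' ⊕ ipad = 9a ea 8c be.
Inner input = 9a ea 8c be ∥ 52 4d.
Inner hash: XOR 9a⊕ea⊕8c⊕be⊕52⊕4d = 5d.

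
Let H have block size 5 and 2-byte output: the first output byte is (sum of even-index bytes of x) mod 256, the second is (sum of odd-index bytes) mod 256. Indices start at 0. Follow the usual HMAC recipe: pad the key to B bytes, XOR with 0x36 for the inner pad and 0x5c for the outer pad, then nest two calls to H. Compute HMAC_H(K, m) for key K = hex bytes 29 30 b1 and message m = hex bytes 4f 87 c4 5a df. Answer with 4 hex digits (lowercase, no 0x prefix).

Key hex bytes 29 30 b1 is 3 bytes ≤ B = 5; zero-pad to 5 bytes: K' = 29 30 b1 00 00.
K' ⊕ ipad = 1f 06 87 36 36.  K' ⊕ opad = 75 6c ed 5c 5c.
Inner input = (K'⊕ipad) ∥ m = 1f 06 87 36 36 ∥ 4f 87 c4 5a df.
Inner hash: even-index sum = 445 mod 256 = 189; odd-index sum = 558 mod 256 = 46 → bd 2e.
Outer input = (K'⊕opad) ∥ inner = 75 6c ed 5c 5c ∥ bd 2e.
Outer hash (tag): even-index sum = 492 mod 256 = 236; odd-index sum = 389 mod 256 = 133 → ec 85.

ec85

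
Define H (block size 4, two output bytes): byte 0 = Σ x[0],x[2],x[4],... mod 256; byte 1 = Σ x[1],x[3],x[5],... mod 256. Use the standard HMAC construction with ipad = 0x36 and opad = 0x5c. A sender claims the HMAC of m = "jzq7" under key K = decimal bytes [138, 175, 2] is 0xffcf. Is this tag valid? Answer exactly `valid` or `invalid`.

Key decimal bytes [138, 175, 2] = 8a af 02 is 3 bytes ≤ B = 4; zero-pad to 4 bytes: K' = 8a af 02 00.
K' ⊕ ipad = bc 99 34 36; K' ⊕ opad = d6 f3 5e 5c.
Inner hash: even-index sum = 459 mod 256 = 203; odd-index sum = 384 mod 256 = 128 → cb 80.
Outer hash (recomputed tag): even-index sum = 511 mod 256 = 255; odd-index sum = 463 mod 256 = 207 → ff cf.
Recomputed tag = ffcf; claimed = ffcf → match.

valid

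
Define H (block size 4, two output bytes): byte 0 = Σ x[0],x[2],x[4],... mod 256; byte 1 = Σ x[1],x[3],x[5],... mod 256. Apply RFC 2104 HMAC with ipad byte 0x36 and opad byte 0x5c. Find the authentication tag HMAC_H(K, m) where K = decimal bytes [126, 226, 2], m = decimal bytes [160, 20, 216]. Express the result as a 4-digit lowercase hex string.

7438

Key decimal bytes [126, 226, 2] = 7e e2 02 is 3 bytes ≤ B = 4; zero-pad to 4 bytes: K' = 7e e2 02 00.
K' ⊕ ipad = 48 d4 34 36.  K' ⊕ opad = 22 be 5e 5c.
Inner input = (K'⊕ipad) ∥ m = 48 d4 34 36 ∥ a0 14 d8.
Inner hash: even-index sum = 500 mod 256 = 244; odd-index sum = 286 mod 256 = 30 → f4 1e.
Outer input = (K'⊕opad) ∥ inner = 22 be 5e 5c ∥ f4 1e.
Outer hash (tag): even-index sum = 372 mod 256 = 116; odd-index sum = 312 mod 256 = 56 → 74 38.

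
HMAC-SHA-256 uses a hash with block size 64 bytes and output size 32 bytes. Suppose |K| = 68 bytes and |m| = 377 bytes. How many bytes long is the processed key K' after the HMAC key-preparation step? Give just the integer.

64

Key is 68 > 64 bytes, so it is hashed to 32 bytes then zero-padded to 64: |K'| = 64.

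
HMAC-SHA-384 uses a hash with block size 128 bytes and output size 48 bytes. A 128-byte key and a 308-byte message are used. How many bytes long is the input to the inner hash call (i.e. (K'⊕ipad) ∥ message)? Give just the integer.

Key is 128 ≤ 128 bytes, zero-padded: |K'| = 128.
Inner input = (K'⊕ipad) ∥ m → 128 + 308 = 436 bytes.

436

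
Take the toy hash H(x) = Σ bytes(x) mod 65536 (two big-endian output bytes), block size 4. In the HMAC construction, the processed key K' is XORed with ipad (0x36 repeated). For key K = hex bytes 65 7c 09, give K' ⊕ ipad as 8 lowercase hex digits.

Key hex bytes 65 7c 09 is 3 bytes ≤ B = 4; zero-pad to 4 bytes: K' = 65 7c 09 00.
XOR each byte with 0x36: 65⊕36=53, 7c⊕36=4a, 09⊕36=3f, 00⊕36=36.

534a3f36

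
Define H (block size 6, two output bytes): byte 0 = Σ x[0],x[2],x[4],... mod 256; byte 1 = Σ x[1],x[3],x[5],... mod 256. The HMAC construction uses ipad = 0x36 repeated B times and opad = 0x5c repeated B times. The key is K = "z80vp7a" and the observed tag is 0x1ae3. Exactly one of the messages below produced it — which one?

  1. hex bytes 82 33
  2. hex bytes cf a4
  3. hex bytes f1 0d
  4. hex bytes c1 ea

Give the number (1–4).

Key "z80vp7a" = 7a 38 30 76 70 37 61 is 7 bytes > B = 6, so hash it first: H(key) = 7b e5, then zero-pad to 6 bytes: K' = 7b e5 00 00 00 00.
K' ⊕ ipad = 4d d3 36 36 36 36; K' ⊕ opad = 27 b9 5c 5c 5c 5c.
m1: inner = H(4d d3 36 36 36 36 82 33) = 3b 72; tag = H(27 b9 5c 5c 5c 5c 3b 72) = 1ae3 ← matches
m2: inner = H(4d d3 36 36 36 36 cf a4) = 88 e3; tag = H(27 b9 5c 5c 5c 5c 88 e3) = 6754
m3: inner = H(4d d3 36 36 36 36 f1 0d) = aa 4c; tag = H(27 b9 5c 5c 5c 5c aa 4c) = 89bd
m4: inner = H(4d d3 36 36 36 36 c1 ea) = 7a 29; tag = H(27 b9 5c 5c 5c 5c 7a 29) = 599a

1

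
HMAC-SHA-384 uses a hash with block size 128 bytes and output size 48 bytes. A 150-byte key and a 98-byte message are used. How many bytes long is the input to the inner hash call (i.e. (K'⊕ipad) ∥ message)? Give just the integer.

Key is 150 > 128 bytes, so it is hashed to 48 bytes then zero-padded to 128: |K'| = 128.
Inner input = (K'⊕ipad) ∥ m → 128 + 98 = 226 bytes.

226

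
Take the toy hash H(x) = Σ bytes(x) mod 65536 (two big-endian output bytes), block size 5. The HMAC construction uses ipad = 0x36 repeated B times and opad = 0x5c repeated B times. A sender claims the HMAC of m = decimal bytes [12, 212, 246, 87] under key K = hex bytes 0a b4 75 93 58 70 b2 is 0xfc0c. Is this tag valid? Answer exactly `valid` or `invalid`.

invalid

Key hex bytes 0a b4 75 93 58 70 b2 is 7 bytes > B = 5, so hash it first: H(key) = 03 40, then zero-pad to 5 bytes: K' = 03 40 00 00 00.
K' ⊕ ipad = 35 76 36 36 36; K' ⊕ opad = 5f 1c 5c 5c 5c.
Inner hash: sum = 53+118+54+54+54+12+212+246+87 = 890 → 03 7a.
Outer hash (recomputed tag): sum = 95+28+92+92+92+3+122 = 524 → 02 0c.
Recomputed tag = 020c; claimed = fc0c → mismatch.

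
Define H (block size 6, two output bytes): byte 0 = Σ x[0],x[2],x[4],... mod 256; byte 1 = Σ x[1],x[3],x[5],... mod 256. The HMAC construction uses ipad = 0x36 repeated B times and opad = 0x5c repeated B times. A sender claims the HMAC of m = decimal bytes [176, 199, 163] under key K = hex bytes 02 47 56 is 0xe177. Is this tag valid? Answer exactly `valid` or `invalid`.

Key hex bytes 02 47 56 is 3 bytes ≤ B = 6; zero-pad to 6 bytes: K' = 02 47 56 00 00 00.
K' ⊕ ipad = 34 71 60 36 36 36; K' ⊕ opad = 5e 1b 0a 5c 5c 5c.
Inner hash: even-index sum = 541 mod 256 = 29; odd-index sum = 420 mod 256 = 164 → 1d a4.
Outer hash (recomputed tag): even-index sum = 225 mod 256 = 225; odd-index sum = 375 mod 256 = 119 → e1 77.
Recomputed tag = e177; claimed = e177 → match.

valid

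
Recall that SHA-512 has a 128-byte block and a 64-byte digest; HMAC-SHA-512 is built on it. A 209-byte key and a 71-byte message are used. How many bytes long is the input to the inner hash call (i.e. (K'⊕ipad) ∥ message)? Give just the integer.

199

Key is 209 > 128 bytes, so it is hashed to 64 bytes then zero-padded to 128: |K'| = 128.
Inner input = (K'⊕ipad) ∥ m → 128 + 71 = 199 bytes.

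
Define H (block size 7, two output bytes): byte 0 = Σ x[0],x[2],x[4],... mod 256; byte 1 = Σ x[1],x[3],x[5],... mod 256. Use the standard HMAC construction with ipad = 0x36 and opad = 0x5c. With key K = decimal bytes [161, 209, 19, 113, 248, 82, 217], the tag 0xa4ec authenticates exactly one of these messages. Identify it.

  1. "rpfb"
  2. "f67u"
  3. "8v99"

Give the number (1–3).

Key decimal bytes [161, 209, 19, 113, 248, 82, 217] = a1 d1 13 71 f8 52 d9 is exactly B = 7 bytes: K' = a1 d1 13 71 f8 52 d9.
K' ⊕ ipad = 97 e7 25 47 ce 64 ef; K' ⊕ opad = fd 8d 4f 2d a4 0e 85.
m1: inner = H(97 e7 25 47 ce 64 ef 72 70 66 62) = 4b 6a; tag = H(fd 8d 4f 2d a4 0e 85 4b 6a) = df13
m2: inner = H(97 e7 25 47 ce 64 ef 66 36 37 75) = 24 2f; tag = H(fd 8d 4f 2d a4 0e 85 24 2f) = a4ec ← matches
m3: inner = H(97 e7 25 47 ce 64 ef 38 76 39 39) = 28 03; tag = H(fd 8d 4f 2d a4 0e 85 28 03) = 78f0

2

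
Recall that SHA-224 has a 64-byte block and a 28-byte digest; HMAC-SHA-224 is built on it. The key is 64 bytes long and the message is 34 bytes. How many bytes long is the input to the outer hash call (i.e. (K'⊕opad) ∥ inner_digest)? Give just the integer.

92

Key is 64 ≤ 64 bytes, zero-padded: |K'| = 64.
Outer input = (K'⊕opad) ∥ H(inner) → 64 + 28 = 92 bytes.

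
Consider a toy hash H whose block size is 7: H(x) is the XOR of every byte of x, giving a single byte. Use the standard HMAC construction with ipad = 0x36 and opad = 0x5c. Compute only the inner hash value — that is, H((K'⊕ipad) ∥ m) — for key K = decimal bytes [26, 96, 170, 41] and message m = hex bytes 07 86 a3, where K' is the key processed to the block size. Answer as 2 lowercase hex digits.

Key decimal bytes [26, 96, 170, 41] = 1a 60 aa 29 is 4 bytes ≤ B = 7; zero-pad to 7 bytes: K' = 1a 60 aa 29 00 00 00.
K' ⊕ ipad = 2c 56 9c 1f 36 36 36.
Inner input = 2c 56 9c 1f 36 36 36 ∥ 07 86 a3.
Inner hash: XOR 2c⊕56⊕9c⊕1f⊕36⊕36⊕36⊕07⊕86⊕a3 = ed.

ed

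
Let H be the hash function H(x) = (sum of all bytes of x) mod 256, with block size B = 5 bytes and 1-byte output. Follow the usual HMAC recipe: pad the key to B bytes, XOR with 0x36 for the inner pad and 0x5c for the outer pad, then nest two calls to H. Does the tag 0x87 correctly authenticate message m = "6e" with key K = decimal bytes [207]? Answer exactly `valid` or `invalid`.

Key decimal bytes [207] = cf is 1 byte ≤ B = 5; zero-pad to 5 bytes: K' = cf 00 00 00 00.
K' ⊕ ipad = f9 36 36 36 36; K' ⊕ opad = 93 5c 5c 5c 5c.
Inner hash: sum = 249+54+54+54+54+54+101 = 620; mod 256 = 108 → 6c.
Outer hash (recomputed tag): sum = 147+92+92+92+92+108 = 623; mod 256 = 111 → 6f.
Recomputed tag = 6f; claimed = 87 → mismatch.

invalid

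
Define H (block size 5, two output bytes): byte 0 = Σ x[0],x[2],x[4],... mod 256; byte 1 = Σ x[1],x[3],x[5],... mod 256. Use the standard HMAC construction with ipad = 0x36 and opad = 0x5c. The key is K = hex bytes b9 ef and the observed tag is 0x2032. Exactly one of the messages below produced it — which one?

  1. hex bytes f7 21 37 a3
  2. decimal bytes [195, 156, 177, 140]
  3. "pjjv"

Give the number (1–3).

2

Key hex bytes b9 ef is 2 bytes ≤ B = 5; zero-pad to 5 bytes: K' = b9 ef 00 00 00.
K' ⊕ ipad = 8f d9 36 36 36; K' ⊕ opad = e5 b3 5c 5c 5c.
m1: inner = H(8f d9 36 36 36 f7 21 37 a3) = bf 3d; tag = H(e5 b3 5c 5c 5c bf 3d) = dace
m2: inner = H(8f d9 36 36 36 c3 9c b1 8c) = 23 83; tag = H(e5 b3 5c 5c 5c 23 83) = 2032 ← matches
m3: inner = H(8f d9 36 36 36 70 6a 6a 76) = db e9; tag = H(e5 b3 5c 5c 5c db e9) = 86ea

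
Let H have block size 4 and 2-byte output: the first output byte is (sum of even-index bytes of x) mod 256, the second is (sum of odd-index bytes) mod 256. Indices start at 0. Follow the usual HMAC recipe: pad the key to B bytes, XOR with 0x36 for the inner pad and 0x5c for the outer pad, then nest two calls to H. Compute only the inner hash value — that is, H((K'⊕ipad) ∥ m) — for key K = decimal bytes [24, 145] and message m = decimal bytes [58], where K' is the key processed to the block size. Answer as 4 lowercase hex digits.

Key decimal bytes [24, 145] = 18 91 is 2 bytes ≤ B = 4; zero-pad to 4 bytes: K' = 18 91 00 00.
K' ⊕ ipad = 2e a7 36 36.
Inner input = 2e a7 36 36 ∥ 3a.
Inner hash: even-index sum = 158 mod 256 = 158; odd-index sum = 221 mod 256 = 221 → 9e dd.

9edd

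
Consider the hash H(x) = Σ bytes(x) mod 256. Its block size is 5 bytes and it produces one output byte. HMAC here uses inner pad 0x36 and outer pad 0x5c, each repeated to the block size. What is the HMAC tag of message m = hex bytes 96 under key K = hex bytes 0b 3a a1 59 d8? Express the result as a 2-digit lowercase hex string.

Key hex bytes 0b 3a a1 59 d8 is exactly B = 5 bytes: K' = 0b 3a a1 59 d8.
K' ⊕ ipad = 3d 0c 97 6f ee.  K' ⊕ opad = 57 66 fd 05 84.
Inner input = (K'⊕ipad) ∥ m = 3d 0c 97 6f ee ∥ 96.
Inner hash: sum = 61+12+151+111+238+150 = 723; mod 256 = 211 → d3.
Outer input = (K'⊕opad) ∥ inner = 57 66 fd 05 84 ∥ d3.
Outer hash (tag): sum = 87+102+253+5+132+211 = 790; mod 256 = 22 → 16.

16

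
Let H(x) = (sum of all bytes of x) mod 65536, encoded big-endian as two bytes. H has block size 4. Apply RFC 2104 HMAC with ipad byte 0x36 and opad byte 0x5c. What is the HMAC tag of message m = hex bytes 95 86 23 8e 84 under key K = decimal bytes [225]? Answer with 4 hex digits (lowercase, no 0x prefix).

Key decimal bytes [225] = e1 is 1 byte ≤ B = 4; zero-pad to 4 bytes: K' = e1 00 00 00.
K' ⊕ ipad = d7 36 36 36.  K' ⊕ opad = bd 5c 5c 5c.
Inner input = (K'⊕ipad) ∥ m = d7 36 36 36 ∥ 95 86 23 8e 84.
Inner hash: sum = 215+54+54+54+149+134+35+142+132 = 969 → 03 c9.
Outer input = (K'⊕opad) ∥ inner = bd 5c 5c 5c ∥ 03 c9.
Outer hash (tag): sum = 189+92+92+92+3+201 = 669 → 02 9d.

029d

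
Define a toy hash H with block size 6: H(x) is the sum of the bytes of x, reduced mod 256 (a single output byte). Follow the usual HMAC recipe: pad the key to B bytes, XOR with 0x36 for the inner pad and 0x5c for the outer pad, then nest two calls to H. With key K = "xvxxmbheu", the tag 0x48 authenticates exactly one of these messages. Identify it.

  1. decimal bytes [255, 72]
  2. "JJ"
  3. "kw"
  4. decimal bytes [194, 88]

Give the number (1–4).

3

Key "xvxxmbheu" = 78 76 78 78 6d 62 68 65 75 is 9 bytes > B = 6, so hash it first: H(key) = ef, then zero-pad to 6 bytes: K' = ef 00 00 00 00 00.
K' ⊕ ipad = d9 36 36 36 36 36; K' ⊕ opad = b3 5c 5c 5c 5c 5c.
m1: inner = H(d9 36 36 36 36 36 ff 48) = 2e; tag = H(b3 5c 5c 5c 5c 5c 2e) = ad
m2: inner = H(d9 36 36 36 36 36 4a 4a) = 7b; tag = H(b3 5c 5c 5c 5c 5c 7b) = fa
m3: inner = H(d9 36 36 36 36 36 6b 77) = c9; tag = H(b3 5c 5c 5c 5c 5c c9) = 48 ← matches
m4: inner = H(d9 36 36 36 36 36 c2 58) = 01; tag = H(b3 5c 5c 5c 5c 5c 01) = 80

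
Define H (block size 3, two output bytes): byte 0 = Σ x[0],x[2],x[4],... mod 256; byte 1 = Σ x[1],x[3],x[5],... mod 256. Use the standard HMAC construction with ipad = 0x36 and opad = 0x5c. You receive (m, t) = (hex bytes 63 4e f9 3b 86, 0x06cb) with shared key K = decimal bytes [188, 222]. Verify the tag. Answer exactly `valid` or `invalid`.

valid

Key decimal bytes [188, 222] = bc de is 2 bytes ≤ B = 3; zero-pad to 3 bytes: K' = bc de 00.
K' ⊕ ipad = 8a e8 36; K' ⊕ opad = e0 82 5c.
Inner hash: even-index sum = 329 mod 256 = 73; odd-index sum = 714 mod 256 = 202 → 49 ca.
Outer hash (recomputed tag): even-index sum = 518 mod 256 = 6; odd-index sum = 203 mod 256 = 203 → 06 cb.
Recomputed tag = 06cb; claimed = 06cb → match.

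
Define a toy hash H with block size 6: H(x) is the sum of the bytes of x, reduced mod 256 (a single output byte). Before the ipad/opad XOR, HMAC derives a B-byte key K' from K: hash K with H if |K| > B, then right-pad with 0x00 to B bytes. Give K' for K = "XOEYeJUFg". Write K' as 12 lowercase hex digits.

f60000000000

|K| = 9 > B = 6, so first hash the key.
H(K): sum = 88+79+69+89+101+74+85+70+103 = 758; mod 256 = 246 → f6.
Zero-pad H(K) = f6 to 6 bytes: K' = f6 00 00 00 00 00.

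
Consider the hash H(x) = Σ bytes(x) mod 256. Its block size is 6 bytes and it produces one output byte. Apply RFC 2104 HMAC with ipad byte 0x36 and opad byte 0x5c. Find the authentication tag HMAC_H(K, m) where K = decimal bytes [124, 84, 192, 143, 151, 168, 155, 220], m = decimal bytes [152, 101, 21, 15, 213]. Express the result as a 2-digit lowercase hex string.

Key decimal bytes [124, 84, 192, 143, 151, 168, 155, 220] = 7c 54 c0 8f 97 a8 9b dc is 8 bytes > B = 6, so hash it first: H(key) = d5, then zero-pad to 6 bytes: K' = d5 00 00 00 00 00.
K' ⊕ ipad = e3 36 36 36 36 36.  K' ⊕ opad = 89 5c 5c 5c 5c 5c.
Inner input = (K'⊕ipad) ∥ m = e3 36 36 36 36 36 ∥ 98 65 15 0f d5.
Inner hash: sum = 227+54+54+54+54+54+152+101+21+15+213 = 999; mod 256 = 231 → e7.
Outer input = (K'⊕opad) ∥ inner = 89 5c 5c 5c 5c 5c ∥ e7.
Outer hash (tag): sum = 137+92+92+92+92+92+231 = 828; mod 256 = 60 → 3c.

3c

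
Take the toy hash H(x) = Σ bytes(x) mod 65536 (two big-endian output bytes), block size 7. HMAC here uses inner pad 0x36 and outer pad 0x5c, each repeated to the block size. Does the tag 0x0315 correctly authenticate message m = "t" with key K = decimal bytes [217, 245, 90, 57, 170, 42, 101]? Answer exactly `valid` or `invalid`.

Key decimal bytes [217, 245, 90, 57, 170, 42, 101] = d9 f5 5a 39 aa 2a 65 is exactly B = 7 bytes: K' = d9 f5 5a 39 aa 2a 65.
K' ⊕ ipad = ef c3 6c 0f 9c 1c 53; K' ⊕ opad = 85 a9 06 65 f6 76 39.
Inner hash: sum = 239+195+108+15+156+28+83+116 = 940 → 03 ac.
Outer hash (recomputed tag): sum = 133+169+6+101+246+118+57+3+172 = 1005 → 03 ed.
Recomputed tag = 03ed; claimed = 0315 → mismatch.

invalid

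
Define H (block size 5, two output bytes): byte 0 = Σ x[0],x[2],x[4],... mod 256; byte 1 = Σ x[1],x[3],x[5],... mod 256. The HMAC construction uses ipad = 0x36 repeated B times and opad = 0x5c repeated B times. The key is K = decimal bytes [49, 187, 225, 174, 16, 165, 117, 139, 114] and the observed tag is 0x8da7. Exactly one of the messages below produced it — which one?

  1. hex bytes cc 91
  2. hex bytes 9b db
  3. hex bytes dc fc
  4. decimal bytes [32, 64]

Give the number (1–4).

Key decimal bytes [49, 187, 225, 174, 16, 165, 117, 139, 114] = 31 bb e1 ae 10 a5 75 8b 72 is 9 bytes > B = 5, so hash it first: H(key) = 09 99, then zero-pad to 5 bytes: K' = 09 99 00 00 00.
K' ⊕ ipad = 3f af 36 36 36; K' ⊕ opad = 55 c5 5c 5c 5c.
m1: inner = H(3f af 36 36 36 cc 91) = 3c b1; tag = H(55 c5 5c 5c 5c 3c b1) = be5d
m2: inner = H(3f af 36 36 36 9b db) = 86 80; tag = H(55 c5 5c 5c 5c 86 80) = 8da7 ← matches
m3: inner = H(3f af 36 36 36 dc fc) = a7 c1; tag = H(55 c5 5c 5c 5c a7 c1) = cec8
m4: inner = H(3f af 36 36 36 20 40) = eb 05; tag = H(55 c5 5c 5c 5c eb 05) = 120c

2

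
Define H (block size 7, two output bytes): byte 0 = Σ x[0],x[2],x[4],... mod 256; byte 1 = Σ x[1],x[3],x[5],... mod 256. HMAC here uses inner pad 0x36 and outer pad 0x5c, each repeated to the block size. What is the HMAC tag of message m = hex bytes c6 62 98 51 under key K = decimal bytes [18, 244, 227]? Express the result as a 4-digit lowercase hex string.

Key decimal bytes [18, 244, 227] = 12 f4 e3 is 3 bytes ≤ B = 7; zero-pad to 7 bytes: K' = 12 f4 e3 00 00 00 00.
K' ⊕ ipad = 24 c2 d5 36 36 36 36.  K' ⊕ opad = 4e a8 bf 5c 5c 5c 5c.
Inner input = (K'⊕ipad) ∥ m = 24 c2 d5 36 36 36 36 ∥ c6 62 98 51.
Inner hash: even-index sum = 536 mod 256 = 24; odd-index sum = 652 mod 256 = 140 → 18 8c.
Outer input = (K'⊕opad) ∥ inner = 4e a8 bf 5c 5c 5c 5c ∥ 18 8c.
Outer hash (tag): even-index sum = 593 mod 256 = 81; odd-index sum = 376 mod 256 = 120 → 51 78.

5178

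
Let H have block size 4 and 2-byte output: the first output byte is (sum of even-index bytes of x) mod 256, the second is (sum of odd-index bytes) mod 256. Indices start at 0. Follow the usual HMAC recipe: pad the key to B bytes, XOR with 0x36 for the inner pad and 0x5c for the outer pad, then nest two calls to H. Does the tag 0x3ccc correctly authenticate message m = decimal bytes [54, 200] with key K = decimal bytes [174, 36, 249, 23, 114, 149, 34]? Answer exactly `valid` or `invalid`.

Key decimal bytes [174, 36, 249, 23, 114, 149, 34] = ae 24 f9 17 72 95 22 is 7 bytes > B = 4, so hash it first: H(key) = 3b d0, then zero-pad to 4 bytes: K' = 3b d0 00 00.
K' ⊕ ipad = 0d e6 36 36; K' ⊕ opad = 67 8c 5c 5c.
Inner hash: even-index sum = 121 mod 256 = 121; odd-index sum = 484 mod 256 = 228 → 79 e4.
Outer hash (recomputed tag): even-index sum = 316 mod 256 = 60; odd-index sum = 460 mod 256 = 204 → 3c cc.
Recomputed tag = 3ccc; claimed = 3ccc → match.

valid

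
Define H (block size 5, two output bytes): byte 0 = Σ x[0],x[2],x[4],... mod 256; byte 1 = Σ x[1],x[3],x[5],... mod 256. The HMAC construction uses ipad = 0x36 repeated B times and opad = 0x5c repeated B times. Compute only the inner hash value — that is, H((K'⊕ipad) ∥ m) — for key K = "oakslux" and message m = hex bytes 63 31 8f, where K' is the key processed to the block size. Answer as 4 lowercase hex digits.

Key "oakslux" = 6f 61 6b 73 6c 75 78 is 7 bytes > B = 5, so hash it first: H(key) = be 49, then zero-pad to 5 bytes: K' = be 49 00 00 00.
K' ⊕ ipad = 88 7f 36 36 36.
Inner input = 88 7f 36 36 36 ∥ 63 31 8f.
Inner hash: even-index sum = 293 mod 256 = 37; odd-index sum = 423 mod 256 = 167 → 25 a7.

25a7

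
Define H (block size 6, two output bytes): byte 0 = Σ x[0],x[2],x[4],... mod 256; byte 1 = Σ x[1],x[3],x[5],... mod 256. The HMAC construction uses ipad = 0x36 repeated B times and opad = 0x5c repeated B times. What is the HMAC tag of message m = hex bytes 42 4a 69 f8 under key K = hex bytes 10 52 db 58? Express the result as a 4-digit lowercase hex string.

Key hex bytes 10 52 db 58 is 4 bytes ≤ B = 6; zero-pad to 6 bytes: K' = 10 52 db 58 00 00.
K' ⊕ ipad = 26 64 ed 6e 36 36.  K' ⊕ opad = 4c 0e 87 04 5c 5c.
Inner input = (K'⊕ipad) ∥ m = 26 64 ed 6e 36 36 ∥ 42 4a 69 f8.
Inner hash: even-index sum = 500 mod 256 = 244; odd-index sum = 586 mod 256 = 74 → f4 4a.
Outer input = (K'⊕opad) ∥ inner = 4c 0e 87 04 5c 5c ∥ f4 4a.
Outer hash (tag): even-index sum = 547 mod 256 = 35; odd-index sum = 184 mod 256 = 184 → 23 b8.

23b8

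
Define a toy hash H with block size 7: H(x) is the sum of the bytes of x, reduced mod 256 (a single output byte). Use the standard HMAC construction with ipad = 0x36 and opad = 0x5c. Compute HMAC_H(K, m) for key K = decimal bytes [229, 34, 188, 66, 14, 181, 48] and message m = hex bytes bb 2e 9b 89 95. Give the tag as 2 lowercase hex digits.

Key decimal bytes [229, 34, 188, 66, 14, 181, 48] = e5 22 bc 42 0e b5 30 is exactly B = 7 bytes: K' = e5 22 bc 42 0e b5 30.
K' ⊕ ipad = d3 14 8a 74 38 83 06.  K' ⊕ opad = b9 7e e0 1e 52 e9 6c.
Inner input = (K'⊕ipad) ∥ m = d3 14 8a 74 38 83 06 ∥ bb 2e 9b 89 95.
Inner hash: sum = 211+20+138+116+56+131+6+187+46+155+137+149 = 1352; mod 256 = 72 → 48.
Outer input = (K'⊕opad) ∥ inner = b9 7e e0 1e 52 e9 6c ∥ 48.
Outer hash (tag): sum = 185+126+224+30+82+233+108+72 = 1060; mod 256 = 36 → 24.

24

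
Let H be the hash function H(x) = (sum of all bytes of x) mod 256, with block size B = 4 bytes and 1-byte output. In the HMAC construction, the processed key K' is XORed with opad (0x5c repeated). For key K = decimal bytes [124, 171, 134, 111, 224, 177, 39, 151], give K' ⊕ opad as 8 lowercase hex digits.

Key decimal bytes [124, 171, 134, 111, 224, 177, 39, 151] = 7c ab 86 6f e0 b1 27 97 is 8 bytes > B = 4, so hash it first: H(key) = 6b, then zero-pad to 4 bytes: K' = 6b 00 00 00.
XOR each byte with 0x5c: 6b⊕5c=37, 00⊕5c=5c, 00⊕5c=5c, 00⊕5c=5c.

375c5c5c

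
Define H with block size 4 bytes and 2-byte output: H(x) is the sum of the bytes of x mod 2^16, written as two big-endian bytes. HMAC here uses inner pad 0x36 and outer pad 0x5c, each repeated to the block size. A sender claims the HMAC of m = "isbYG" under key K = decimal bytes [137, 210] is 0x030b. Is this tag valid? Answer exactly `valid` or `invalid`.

Key decimal bytes [137, 210] = 89 d2 is 2 bytes ≤ B = 4; zero-pad to 4 bytes: K' = 89 d2 00 00.
K' ⊕ ipad = bf e4 36 36; K' ⊕ opad = d5 8e 5c 5c.
Inner hash: sum = 191+228+54+54+105+115+98+89+71 = 1005 → 03 ed.
Outer hash (recomputed tag): sum = 213+142+92+92+3+237 = 779 → 03 0b.
Recomputed tag = 030b; claimed = 030b → match.

valid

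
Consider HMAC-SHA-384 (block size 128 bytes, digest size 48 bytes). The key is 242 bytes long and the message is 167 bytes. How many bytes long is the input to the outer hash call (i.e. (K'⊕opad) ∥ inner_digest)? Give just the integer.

Key is 242 > 128 bytes, so it is hashed to 48 bytes then zero-padded to 128: |K'| = 128.
Outer input = (K'⊕opad) ∥ H(inner) → 128 + 48 = 176 bytes.

176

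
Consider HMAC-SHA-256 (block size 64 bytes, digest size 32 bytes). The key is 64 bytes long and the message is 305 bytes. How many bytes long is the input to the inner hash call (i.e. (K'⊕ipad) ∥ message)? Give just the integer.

369

Key is 64 ≤ 64 bytes, zero-padded: |K'| = 64.
Inner input = (K'⊕ipad) ∥ m → 64 + 305 = 369 bytes.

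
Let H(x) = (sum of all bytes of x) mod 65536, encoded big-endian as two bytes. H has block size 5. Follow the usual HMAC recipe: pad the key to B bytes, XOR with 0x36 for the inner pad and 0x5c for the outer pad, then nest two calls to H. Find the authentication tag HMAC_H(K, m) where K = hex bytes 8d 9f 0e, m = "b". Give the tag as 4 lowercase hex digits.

Key hex bytes 8d 9f 0e is 3 bytes ≤ B = 5; zero-pad to 5 bytes: K' = 8d 9f 0e 00 00.
K' ⊕ ipad = bb a9 38 36 36.  K' ⊕ opad = d1 c3 52 5c 5c.
Inner input = (K'⊕ipad) ∥ m = bb a9 38 36 36 ∥ 62.
Inner hash: sum = 187+169+56+54+54+98 = 618 → 02 6a.
Outer input = (K'⊕opad) ∥ inner = d1 c3 52 5c 5c ∥ 02 6a.
Outer hash (tag): sum = 209+195+82+92+92+2+106 = 778 → 03 0a.

030a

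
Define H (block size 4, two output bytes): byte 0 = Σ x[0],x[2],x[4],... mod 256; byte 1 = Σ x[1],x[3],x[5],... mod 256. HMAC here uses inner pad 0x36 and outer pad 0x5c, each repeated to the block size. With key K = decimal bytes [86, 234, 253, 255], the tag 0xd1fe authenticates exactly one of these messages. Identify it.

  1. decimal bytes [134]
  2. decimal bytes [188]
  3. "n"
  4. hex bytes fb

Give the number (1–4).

Key decimal bytes [86, 234, 253, 255] = 56 ea fd ff is exactly B = 4 bytes: K' = 56 ea fd ff.
K' ⊕ ipad = 60 dc cb c9; K' ⊕ opad = 0a b6 a1 a3.
m1: inner = H(60 dc cb c9 86) = b1 a5; tag = H(0a b6 a1 a3 b1 a5) = 5cfe
m2: inner = H(60 dc cb c9 bc) = e7 a5; tag = H(0a b6 a1 a3 e7 a5) = 92fe
m3: inner = H(60 dc cb c9 6e) = 99 a5; tag = H(0a b6 a1 a3 99 a5) = 44fe
m4: inner = H(60 dc cb c9 fb) = 26 a5; tag = H(0a b6 a1 a3 26 a5) = d1fe ← matches

4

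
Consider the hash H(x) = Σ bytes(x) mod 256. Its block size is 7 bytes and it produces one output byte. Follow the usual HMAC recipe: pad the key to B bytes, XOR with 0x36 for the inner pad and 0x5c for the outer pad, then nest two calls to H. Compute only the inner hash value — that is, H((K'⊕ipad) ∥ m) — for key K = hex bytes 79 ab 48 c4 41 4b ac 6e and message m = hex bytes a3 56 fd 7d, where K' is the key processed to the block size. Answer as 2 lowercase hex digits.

97

Key hex bytes 79 ab 48 c4 41 4b ac 6e is 8 bytes > B = 7, so hash it first: H(key) = d6, then zero-pad to 7 bytes: K' = d6 00 00 00 00 00 00.
K' ⊕ ipad = e0 36 36 36 36 36 36.
Inner input = e0 36 36 36 36 36 36 ∥ a3 56 fd 7d.
Inner hash: sum = 224+54+54+54+54+54+54+163+86+253+125 = 1175; mod 256 = 151 → 97.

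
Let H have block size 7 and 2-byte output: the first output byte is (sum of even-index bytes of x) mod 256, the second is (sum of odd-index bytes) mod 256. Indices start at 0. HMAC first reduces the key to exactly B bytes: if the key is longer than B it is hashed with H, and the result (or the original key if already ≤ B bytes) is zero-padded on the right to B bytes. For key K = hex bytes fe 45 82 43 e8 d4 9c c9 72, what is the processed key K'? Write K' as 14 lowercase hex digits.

76250000000000

|K| = 9 > B = 7, so first hash the key.
H(K): even-index sum = 886 mod 256 = 118; odd-index sum = 549 mod 256 = 37 → 76 25.
Zero-pad H(K) = 76 25 to 7 bytes: K' = 76 25 00 00 00 00 00.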